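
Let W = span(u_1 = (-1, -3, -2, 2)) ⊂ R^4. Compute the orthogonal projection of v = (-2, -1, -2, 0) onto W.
proj_W(v) = (-1/2, -3/2, -1, 1)

Set up U = [u_1 | ... | u_1] ∈ R^(4×1). The projector onto W = col(U) is P = U (U^T U)^(-1) U^T.
Compute U^T U =
  [18],
and U^T v = (9).
Solve U^T U · c = U^T v for the coefficients: c = (1/2). The projection is proj_W(v) = U c.
Check: (v - proj_W(v)) · u_1 = 0  (should be 0).
Result: proj_W(v) = (-1/2, -3/2, -1, 1).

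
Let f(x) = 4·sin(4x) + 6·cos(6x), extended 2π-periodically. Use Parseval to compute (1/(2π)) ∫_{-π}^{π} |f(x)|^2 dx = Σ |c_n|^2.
Σ |c_n|^2 = 26

Expand |f|^2 and use orthogonality of {sin(nx), cos(mx)} on [-π, π]:
  ∫_{-π}^{π} sin(nx)^2 dx = π, ∫ cos(mx)^2 dx = π, and cross terms integrate to 0.
So ∫_{-π}^{π} f(x)^2 dx = 4^2 · π + 6^2 · π = (16 + 36)π.
Divide by 2π: (16 + 36)/2 = 26.
By Parseval, this equals Σ |c_n|^2.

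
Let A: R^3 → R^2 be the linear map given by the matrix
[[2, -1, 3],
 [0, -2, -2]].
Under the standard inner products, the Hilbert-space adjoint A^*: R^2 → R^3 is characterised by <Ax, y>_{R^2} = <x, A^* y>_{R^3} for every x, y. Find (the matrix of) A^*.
A^* = A^T =
[[2, 0],
 [-1, -2],
 [3, -2]]

For real matrices with standard dot products, the defining identity <Ax, y> = <x, A^* y> gives (Ax)^T y = x^T (A^*) y, i.e. x^T A^T y = x^T (A^*) y. Since this holds for all x, y, we must have A^* = A^T. Therefore
A^* =
[[2, 0],
 [-1, -2],
 [3, -2]].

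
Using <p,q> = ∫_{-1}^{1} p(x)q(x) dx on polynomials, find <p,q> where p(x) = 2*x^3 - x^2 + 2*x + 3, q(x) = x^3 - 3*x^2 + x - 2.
<p,q> = -1256/105

Expand the product: p(x)·q(x) = 2*x^6 - 7*x^5 + 7*x^4 - 8*x^3 - 5*x^2 - x - 6.
∫_{-1}^{1} of each monomial x^k gives [2/(k+1) if k even, 0 if k odd]. Integrating term-by-term (or equivalently evaluating the antiderivative F(x) = 2*x^7/7 - 7*x^6/6 + 7*x^5/5 - 2*x^4 - 5*x^3/3 - x^2/2 - 6*x at the endpoints):
  F(1) − F(−1) = -1013/105 − (81/35) = -1256/105.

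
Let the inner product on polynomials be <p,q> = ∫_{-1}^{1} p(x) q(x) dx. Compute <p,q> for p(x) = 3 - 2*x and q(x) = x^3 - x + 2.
<p,q> = 188/15

Expand the product: p(x)·q(x) = -2*x^4 + 3*x^3 + 2*x^2 - 7*x + 6.
∫_{-1}^{1} of each monomial x^k gives [2/(k+1) if k even, 0 if k odd]. Integrating term-by-term (or equivalently evaluating the antiderivative F(x) = -2*x^5/5 + 3*x^4/4 + 2*x^3/3 - 7*x^2/2 + 6*x at the endpoints):
  F(1) − F(−1) = 211/60 − (-541/60) = 188/15.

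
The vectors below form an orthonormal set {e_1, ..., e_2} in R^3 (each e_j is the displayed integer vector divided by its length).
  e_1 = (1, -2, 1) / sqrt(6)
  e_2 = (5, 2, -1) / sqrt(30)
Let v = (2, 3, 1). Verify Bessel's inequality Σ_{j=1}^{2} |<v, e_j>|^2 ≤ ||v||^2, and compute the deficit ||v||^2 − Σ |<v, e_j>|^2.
Σ |<v, e_j>|^2 = 9; ||v||^2 = 14; deficit = 5

Write each e_j = u_j / sqrt(<u_j, u_j>) where u_j is the displayed integer vector. Then <v, e_j> = <v, u_j> / sqrt(<u_j, u_j>), so |<v, e_j>|^2 = <v, u_j>^2 / <u_j, u_j>.
Coefficients: <v, e_1> = -3/sqrt(6), <v, e_2> = 15/sqrt(30).
Square and sum: Σ |<v, e_j>|^2 = 9.
Compute ||v||^2 = v·v = 14.
Deficit = 14 − 9 = 5 ≥ 0, confirming Bessel's inequality. (The deficit equals ||v − Σ <v,e_j> e_j||^2, the squared distance from v to span{e_j}.)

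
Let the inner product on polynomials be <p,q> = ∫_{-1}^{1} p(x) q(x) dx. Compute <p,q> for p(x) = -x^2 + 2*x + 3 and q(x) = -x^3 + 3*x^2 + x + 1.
<p,q> = 32/3

Expand the product: p(x)·q(x) = x^5 - 5*x^4 + 2*x^3 + 10*x^2 + 5*x + 3.
∫_{-1}^{1} of each monomial x^k gives [2/(k+1) if k even, 0 if k odd]. Integrating term-by-term (or equivalently evaluating the antiderivative F(x) = x^6/6 - x^5 + x^4/2 + 10*x^3/3 + 5*x^2/2 + 3*x at the endpoints):
  F(1) − F(−1) = 17/2 − (-13/6) = 32/3.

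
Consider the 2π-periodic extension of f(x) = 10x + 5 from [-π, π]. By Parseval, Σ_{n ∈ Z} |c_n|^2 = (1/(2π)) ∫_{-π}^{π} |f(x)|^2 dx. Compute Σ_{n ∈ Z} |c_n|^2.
Σ |c_n|^2 = 100π^2/3 + 25

Expand and integrate term by term over [-π, π]:
  ∫ (10x)^2 dx = 100·(2π^3/3); ∫ 2·10·(5)·x dx = 0 (odd integrand); ∫ 5^2 dx = 25·2π.
So (1/(2π)) ∫_{-π}^{π} (10x + 5)^2 dx = 100π^2/3 + 25 = 100π^2/3 + 25.
Parseval ⇒ Σ |c_n|^2 = 100π^2/3 + 25.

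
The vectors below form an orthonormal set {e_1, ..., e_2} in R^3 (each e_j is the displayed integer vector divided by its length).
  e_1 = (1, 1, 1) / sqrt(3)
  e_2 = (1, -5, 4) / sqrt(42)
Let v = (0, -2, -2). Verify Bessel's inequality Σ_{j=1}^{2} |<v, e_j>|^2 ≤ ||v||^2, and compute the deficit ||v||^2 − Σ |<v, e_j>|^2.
Σ |<v, e_j>|^2 = 38/7; ||v||^2 = 8; deficit = 18/7

Write each e_j = u_j / sqrt(<u_j, u_j>) where u_j is the displayed integer vector. Then <v, e_j> = <v, u_j> / sqrt(<u_j, u_j>), so |<v, e_j>|^2 = <v, u_j>^2 / <u_j, u_j>.
Coefficients: <v, e_1> = -4/sqrt(3), <v, e_2> = 2/sqrt(42).
Square and sum: Σ |<v, e_j>|^2 = 38/7.
Compute ||v||^2 = v·v = 8.
Deficit = 8 − 38/7 = 18/7 ≥ 0, confirming Bessel's inequality. (The deficit equals ||v − Σ <v,e_j> e_j||^2, the squared distance from v to span{e_j}.)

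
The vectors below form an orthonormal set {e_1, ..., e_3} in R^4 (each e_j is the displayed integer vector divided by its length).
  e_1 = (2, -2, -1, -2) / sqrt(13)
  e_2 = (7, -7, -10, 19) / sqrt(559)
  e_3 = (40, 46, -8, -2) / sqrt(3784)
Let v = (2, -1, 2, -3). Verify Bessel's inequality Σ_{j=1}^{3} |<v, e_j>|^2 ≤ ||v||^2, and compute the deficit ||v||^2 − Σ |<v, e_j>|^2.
Σ |<v, e_j>|^2 = 148/11; ||v||^2 = 18; deficit = 50/11

Write each e_j = u_j / sqrt(<u_j, u_j>) where u_j is the displayed integer vector. Then <v, e_j> = <v, u_j> / sqrt(<u_j, u_j>), so |<v, e_j>|^2 = <v, u_j>^2 / <u_j, u_j>.
Coefficients: <v, e_1> = 10/sqrt(13), <v, e_2> = -56/sqrt(559), <v, e_3> = 24/sqrt(3784).
Square and sum: Σ |<v, e_j>|^2 = 148/11.
Compute ||v||^2 = v·v = 18.
Deficit = 18 − 148/11 = 50/11 ≥ 0, confirming Bessel's inequality. (The deficit equals ||v − Σ <v,e_j> e_j||^2, the squared distance from v to span{e_j}.)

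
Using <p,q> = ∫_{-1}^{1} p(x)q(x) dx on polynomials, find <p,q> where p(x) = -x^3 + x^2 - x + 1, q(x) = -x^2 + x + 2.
<p,q> = 16/5

Expand the product: p(x)·q(x) = x^5 - 2*x^4 - x + 2.
∫_{-1}^{1} of each monomial x^k gives [2/(k+1) if k even, 0 if k odd]. Integrating term-by-term (or equivalently evaluating the antiderivative F(x) = x^6/6 - 2*x^5/5 - x^2/2 + 2*x at the endpoints):
  F(1) − F(−1) = 19/15 − (-29/15) = 16/5.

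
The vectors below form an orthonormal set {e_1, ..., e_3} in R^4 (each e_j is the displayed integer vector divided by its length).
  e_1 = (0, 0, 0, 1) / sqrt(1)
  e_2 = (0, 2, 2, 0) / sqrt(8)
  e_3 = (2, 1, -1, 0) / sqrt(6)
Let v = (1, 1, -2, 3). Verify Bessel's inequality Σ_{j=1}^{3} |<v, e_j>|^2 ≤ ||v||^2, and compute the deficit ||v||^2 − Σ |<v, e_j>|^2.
Σ |<v, e_j>|^2 = 41/3; ||v||^2 = 15; deficit = 4/3

Write each e_j = u_j / sqrt(<u_j, u_j>) where u_j is the displayed integer vector. Then <v, e_j> = <v, u_j> / sqrt(<u_j, u_j>), so |<v, e_j>|^2 = <v, u_j>^2 / <u_j, u_j>.
Coefficients: <v, e_1> = 3/sqrt(1), <v, e_2> = -2/sqrt(8), <v, e_3> = 5/sqrt(6).
Square and sum: Σ |<v, e_j>|^2 = 41/3.
Compute ||v||^2 = v·v = 15.
Deficit = 15 − 41/3 = 4/3 ≥ 0, confirming Bessel's inequality. (The deficit equals ||v − Σ <v,e_j> e_j||^2, the squared distance from v to span{e_j}.)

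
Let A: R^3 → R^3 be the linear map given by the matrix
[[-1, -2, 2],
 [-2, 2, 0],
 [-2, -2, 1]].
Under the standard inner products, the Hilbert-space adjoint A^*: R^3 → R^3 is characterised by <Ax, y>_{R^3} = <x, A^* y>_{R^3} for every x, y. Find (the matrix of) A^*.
A^* = A^T =
[[-1, -2, -2],
 [-2, 2, -2],
 [2, 0, 1]]

For real matrices with standard dot products, the defining identity <Ax, y> = <x, A^* y> gives (Ax)^T y = x^T (A^*) y, i.e. x^T A^T y = x^T (A^*) y. Since this holds for all x, y, we must have A^* = A^T. Therefore
A^* =
[[-1, -2, -2],
 [-2, 2, -2],
 [2, 0, 1]].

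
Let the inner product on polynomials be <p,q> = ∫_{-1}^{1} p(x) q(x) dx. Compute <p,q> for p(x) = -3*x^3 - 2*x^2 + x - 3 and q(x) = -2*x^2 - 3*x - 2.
<p,q> = 328/15

Expand the product: p(x)·q(x) = 6*x^5 + 13*x^4 + 10*x^3 + 7*x^2 + 7*x + 6.
∫_{-1}^{1} of each monomial x^k gives [2/(k+1) if k even, 0 if k odd]. Integrating term-by-term (or equivalently evaluating the antiderivative F(x) = x^6 + 13*x^5/5 + 5*x^4/2 + 7*x^3/3 + 7*x^2/2 + 6*x at the endpoints):
  F(1) − F(−1) = 269/15 − (-59/15) = 328/15.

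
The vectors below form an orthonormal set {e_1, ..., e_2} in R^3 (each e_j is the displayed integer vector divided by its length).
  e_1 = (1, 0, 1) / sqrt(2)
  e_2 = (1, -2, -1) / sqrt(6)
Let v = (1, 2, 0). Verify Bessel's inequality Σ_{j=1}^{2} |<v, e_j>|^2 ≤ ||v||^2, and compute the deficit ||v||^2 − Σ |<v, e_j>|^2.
Σ |<v, e_j>|^2 = 2; ||v||^2 = 5; deficit = 3

Write each e_j = u_j / sqrt(<u_j, u_j>) where u_j is the displayed integer vector. Then <v, e_j> = <v, u_j> / sqrt(<u_j, u_j>), so |<v, e_j>|^2 = <v, u_j>^2 / <u_j, u_j>.
Coefficients: <v, e_1> = 1/sqrt(2), <v, e_2> = -3/sqrt(6).
Square and sum: Σ |<v, e_j>|^2 = 2.
Compute ||v||^2 = v·v = 5.
Deficit = 5 − 2 = 3 ≥ 0, confirming Bessel's inequality. (The deficit equals ||v − Σ <v,e_j> e_j||^2, the squared distance from v to span{e_j}.)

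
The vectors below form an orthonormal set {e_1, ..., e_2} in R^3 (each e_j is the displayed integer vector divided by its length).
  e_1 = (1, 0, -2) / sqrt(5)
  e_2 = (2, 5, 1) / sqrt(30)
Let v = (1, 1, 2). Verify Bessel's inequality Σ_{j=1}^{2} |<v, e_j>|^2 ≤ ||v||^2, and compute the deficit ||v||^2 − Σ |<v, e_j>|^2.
Σ |<v, e_j>|^2 = 9/2; ||v||^2 = 6; deficit = 3/2

Write each e_j = u_j / sqrt(<u_j, u_j>) where u_j is the displayed integer vector. Then <v, e_j> = <v, u_j> / sqrt(<u_j, u_j>), so |<v, e_j>|^2 = <v, u_j>^2 / <u_j, u_j>.
Coefficients: <v, e_1> = -3/sqrt(5), <v, e_2> = 9/sqrt(30).
Square and sum: Σ |<v, e_j>|^2 = 9/2.
Compute ||v||^2 = v·v = 6.
Deficit = 6 − 9/2 = 3/2 ≥ 0, confirming Bessel's inequality. (The deficit equals ||v − Σ <v,e_j> e_j||^2, the squared distance from v to span{e_j}.)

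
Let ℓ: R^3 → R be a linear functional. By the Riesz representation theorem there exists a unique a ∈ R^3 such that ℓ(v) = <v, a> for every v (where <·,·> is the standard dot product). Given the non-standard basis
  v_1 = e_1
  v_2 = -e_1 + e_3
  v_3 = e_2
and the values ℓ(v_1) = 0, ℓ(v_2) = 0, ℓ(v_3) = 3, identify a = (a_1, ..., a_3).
a = (0, 3, 0)

Write a = (a_1, ..., a_3) in the standard basis. For each basis vector v_i, ℓ(v_i) = <v_i, a> is a linear equation in the a_j's. Collect the n equations into a matrix system V a = ℓ, where row i of V is v_i (expressed in the standard basis). Since V is invertible (lower-triangular with 1s on the diagonal, up to permutation), solve by back-substitution:
  V =
[[1, 0, 0],
 [-1, 0, 1],
 [0, 1, 0]]
  V a = (0, 0, 3)
Solving gives a = (0, 3, 0).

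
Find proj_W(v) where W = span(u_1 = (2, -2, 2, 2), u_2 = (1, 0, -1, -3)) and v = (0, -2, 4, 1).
proj_W(v) = (7/5, -8/5, 9/5, 11/5)

Set up U = [u_1 | ... | u_2] ∈ R^(4×2). The projector onto W = col(U) is P = U (U^T U)^(-1) U^T.
Compute U^T U =
  [16, -6]
  [-6, 11],
and U^T v = (14, -7).
Solve U^T U · c = U^T v for the coefficients: c = (4/5, -1/5). The projection is proj_W(v) = U c.
Check: (v - proj_W(v)) · u_1 = 0  (should be 0).
Check: (v - proj_W(v)) · u_2 = 0  (should be 0).
Result: proj_W(v) = (7/5, -8/5, 9/5, 11/5).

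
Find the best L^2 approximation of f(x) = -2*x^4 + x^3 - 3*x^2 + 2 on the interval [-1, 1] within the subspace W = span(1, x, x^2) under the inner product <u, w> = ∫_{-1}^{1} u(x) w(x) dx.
g(x) = -33*x^2/7 + 3*x/5 + 76/35

The best approximation g ∈ W is the orthogonal projection of f onto W. Writing g = a_0 + a_1 x + a_2 x^2, the coefficients solve the normal equations G · a = b where
  G_{ij} = <φ_i, φ_j> and b_i = <f, φ_i>, with φ_0 = 1, φ_1 = x, φ_2 = x^2.
G =
  [2, 0, 2/3]
  [0, 2/3, 0]
  [2/3, 0, 2/5],
b = (6/5, 2/5, -46/105).
Solving gives a_0 = 76/35, a_1 = 3/5, a_2 = -33/7, so
  g(x) = -33*x^2/7 + 3*x/5 + 76/35.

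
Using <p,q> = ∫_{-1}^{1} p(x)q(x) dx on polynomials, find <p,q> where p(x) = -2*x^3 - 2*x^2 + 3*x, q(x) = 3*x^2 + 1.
<p,q> = -56/15

Expand the product: p(x)·q(x) = -6*x^5 - 6*x^4 + 7*x^3 - 2*x^2 + 3*x.
∫_{-1}^{1} of each monomial x^k gives [2/(k+1) if k even, 0 if k odd]. Integrating term-by-term (or equivalently evaluating the antiderivative F(x) = -x^6 - 6*x^5/5 + 7*x^4/4 - 2*x^3/3 + 3*x^2/2 at the endpoints):
  F(1) − F(−1) = 23/60 − (247/60) = -56/15.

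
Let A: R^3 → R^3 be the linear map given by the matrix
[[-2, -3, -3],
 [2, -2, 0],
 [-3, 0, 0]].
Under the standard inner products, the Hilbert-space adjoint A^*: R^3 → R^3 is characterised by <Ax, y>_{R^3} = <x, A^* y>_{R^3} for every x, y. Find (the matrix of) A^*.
A^* = A^T =
[[-2, 2, -3],
 [-3, -2, 0],
 [-3, 0, 0]]

For real matrices with standard dot products, the defining identity <Ax, y> = <x, A^* y> gives (Ax)^T y = x^T (A^*) y, i.e. x^T A^T y = x^T (A^*) y. Since this holds for all x, y, we must have A^* = A^T. Therefore
A^* =
[[-2, 2, -3],
 [-3, -2, 0],
 [-3, 0, 0]].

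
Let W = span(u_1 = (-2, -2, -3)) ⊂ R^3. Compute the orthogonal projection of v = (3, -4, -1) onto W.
proj_W(v) = (-10/17, -10/17, -15/17)

Set up U = [u_1 | ... | u_1] ∈ R^(3×1). The projector onto W = col(U) is P = U (U^T U)^(-1) U^T.
Compute U^T U =
  [17],
and U^T v = (5).
Solve U^T U · c = U^T v for the coefficients: c = (5/17). The projection is proj_W(v) = U c.
Check: (v - proj_W(v)) · u_1 = 0  (should be 0).
Result: proj_W(v) = (-10/17, -10/17, -15/17).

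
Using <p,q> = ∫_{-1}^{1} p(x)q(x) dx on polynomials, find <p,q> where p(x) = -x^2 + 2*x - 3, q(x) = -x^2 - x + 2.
<p,q> = -184/15

Expand the product: p(x)·q(x) = x^4 - x^3 - x^2 + 7*x - 6.
∫_{-1}^{1} of each monomial x^k gives [2/(k+1) if k even, 0 if k odd]. Integrating term-by-term (or equivalently evaluating the antiderivative F(x) = x^5/5 - x^4/4 - x^3/3 + 7*x^2/2 - 6*x at the endpoints):
  F(1) − F(−1) = -173/60 − (563/60) = -184/15.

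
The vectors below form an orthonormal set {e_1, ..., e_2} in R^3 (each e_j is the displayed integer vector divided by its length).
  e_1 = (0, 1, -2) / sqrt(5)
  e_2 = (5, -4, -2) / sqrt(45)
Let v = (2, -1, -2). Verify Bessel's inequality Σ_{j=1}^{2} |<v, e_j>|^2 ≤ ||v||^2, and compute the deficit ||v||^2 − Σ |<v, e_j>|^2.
Σ |<v, e_j>|^2 = 9; ||v||^2 = 9; deficit = 0

Write each e_j = u_j / sqrt(<u_j, u_j>) where u_j is the displayed integer vector. Then <v, e_j> = <v, u_j> / sqrt(<u_j, u_j>), so |<v, e_j>|^2 = <v, u_j>^2 / <u_j, u_j>.
Coefficients: <v, e_1> = 3/sqrt(5), <v, e_2> = 18/sqrt(45).
Square and sum: Σ |<v, e_j>|^2 = 9.
Compute ||v||^2 = v·v = 9.
Deficit = 9 − 9 = 0 ≥ 0, confirming Bessel's inequality. (The deficit equals ||v − Σ <v,e_j> e_j||^2, the squared distance from v to span{e_j}.)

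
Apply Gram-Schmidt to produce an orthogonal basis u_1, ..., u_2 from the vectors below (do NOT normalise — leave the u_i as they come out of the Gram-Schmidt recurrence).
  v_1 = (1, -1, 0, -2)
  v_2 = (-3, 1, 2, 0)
Orthogonal basis:
  u_1 = (1, -1, 0, -2)
  u_2 = (-7/3, 1/3, 2, -4/3)

Apply the Gram-Schmidt recurrence
  u_1 = v_1
  u_i = v_i − Σ_{j<i} ((v_i · u_j) / (u_j · u_j)) · u_j.

Step by step this gives:
  u_1 = (1, -1, 0, -2)
  u_2 = (-7/3, 1/3, 2, -4/3)

Orthogonality check:
  u_2 · u_1 = 0 (should be 0)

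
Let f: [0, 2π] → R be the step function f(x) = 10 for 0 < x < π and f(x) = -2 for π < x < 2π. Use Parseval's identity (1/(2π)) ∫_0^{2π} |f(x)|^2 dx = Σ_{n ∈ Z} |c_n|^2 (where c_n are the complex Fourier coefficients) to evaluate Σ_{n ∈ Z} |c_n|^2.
Σ |c_n|^2 = 52

Parseval equates the L^2 energy of f (normalised by 1/(2π)) with the ℓ^2 sum of its Fourier coefficients: (1/(2π)) ∫_0^{2π} |f|^2 = Σ |c_n|^2.
Compute the left side: (1/(2π)) [∫_0^π 10^2 dx + ∫_π^{2π} (-2)^2 dx] = (1/(2π)) · (100π + 4π) = (100 + 4)/2 = 52.
So Σ_{n ∈ Z} |c_n|^2 = 52.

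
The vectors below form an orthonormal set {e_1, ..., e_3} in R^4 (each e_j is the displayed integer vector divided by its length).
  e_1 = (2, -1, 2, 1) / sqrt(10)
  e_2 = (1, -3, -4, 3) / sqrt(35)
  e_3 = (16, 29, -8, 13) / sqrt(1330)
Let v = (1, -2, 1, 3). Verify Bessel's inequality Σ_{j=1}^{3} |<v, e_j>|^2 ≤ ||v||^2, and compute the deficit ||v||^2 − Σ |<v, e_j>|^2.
Σ |<v, e_j>|^2 = 1169/95; ||v||^2 = 15; deficit = 256/95

Write each e_j = u_j / sqrt(<u_j, u_j>) where u_j is the displayed integer vector. Then <v, e_j> = <v, u_j> / sqrt(<u_j, u_j>), so |<v, e_j>|^2 = <v, u_j>^2 / <u_j, u_j>.
Coefficients: <v, e_1> = 9/sqrt(10), <v, e_2> = 12/sqrt(35), <v, e_3> = -11/sqrt(1330).
Square and sum: Σ |<v, e_j>|^2 = 1169/95.
Compute ||v||^2 = v·v = 15.
Deficit = 15 − 1169/95 = 256/95 ≥ 0, confirming Bessel's inequality. (The deficit equals ||v − Σ <v,e_j> e_j||^2, the squared distance from v to span{e_j}.)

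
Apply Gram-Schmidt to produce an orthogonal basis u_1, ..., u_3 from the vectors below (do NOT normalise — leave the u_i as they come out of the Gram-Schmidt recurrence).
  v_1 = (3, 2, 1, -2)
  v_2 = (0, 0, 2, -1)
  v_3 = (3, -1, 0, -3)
Orthogonal basis:
  u_1 = (3, 2, 1, -2)
  u_2 = (-2/3, -4/9, 16/9, -5/9)
  u_3 = (63/74, -90/37, -57/74, -57/37)

Apply the Gram-Schmidt recurrence
  u_1 = v_1
  u_i = v_i − Σ_{j<i} ((v_i · u_j) / (u_j · u_j)) · u_j.

Step by step this gives:
  u_1 = (3, 2, 1, -2)
  u_2 = (-2/3, -4/9, 16/9, -5/9)
  u_3 = (63/74, -90/37, -57/74, -57/37)

Orthogonality check:
  u_2 · u_1 = 0 (should be 0)
  u_3 · u_1 = 0 (should be 0)
  u_3 · u_2 = 0 (should be 0)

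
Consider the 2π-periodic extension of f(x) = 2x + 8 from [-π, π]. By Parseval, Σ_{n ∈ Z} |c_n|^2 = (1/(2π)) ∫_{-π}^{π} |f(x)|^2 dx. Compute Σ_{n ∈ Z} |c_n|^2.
Σ |c_n|^2 = 4π^2/3 + 64

Expand and integrate term by term over [-π, π]:
  ∫ (2x)^2 dx = 4·(2π^3/3); ∫ 2·2·(8)·x dx = 0 (odd integrand); ∫ 8^2 dx = 64·2π.
So (1/(2π)) ∫_{-π}^{π} (2x + 8)^2 dx = 4π^2/3 + 64 = 4π^2/3 + 64.
Parseval ⇒ Σ |c_n|^2 = 4π^2/3 + 64.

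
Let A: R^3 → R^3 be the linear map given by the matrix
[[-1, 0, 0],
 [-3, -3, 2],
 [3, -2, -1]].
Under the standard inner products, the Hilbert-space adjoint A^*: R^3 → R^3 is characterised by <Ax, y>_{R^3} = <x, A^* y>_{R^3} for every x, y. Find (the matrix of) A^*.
A^* = A^T =
[[-1, -3, 3],
 [0, -3, -2],
 [0, 2, -1]]

For real matrices with standard dot products, the defining identity <Ax, y> = <x, A^* y> gives (Ax)^T y = x^T (A^*) y, i.e. x^T A^T y = x^T (A^*) y. Since this holds for all x, y, we must have A^* = A^T. Therefore
A^* =
[[-1, -3, 3],
 [0, -3, -2],
 [0, 2, -1]].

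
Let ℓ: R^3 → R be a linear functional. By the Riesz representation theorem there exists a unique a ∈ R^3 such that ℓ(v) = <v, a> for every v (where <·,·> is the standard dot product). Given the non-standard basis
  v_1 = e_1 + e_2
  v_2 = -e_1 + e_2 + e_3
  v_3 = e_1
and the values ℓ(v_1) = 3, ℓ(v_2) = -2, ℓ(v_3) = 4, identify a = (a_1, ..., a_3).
a = (4, -1, 3)

Write a = (a_1, ..., a_3) in the standard basis. For each basis vector v_i, ℓ(v_i) = <v_i, a> is a linear equation in the a_j's. Collect the n equations into a matrix system V a = ℓ, where row i of V is v_i (expressed in the standard basis). Since V is invertible (lower-triangular with 1s on the diagonal, up to permutation), solve by back-substitution:
  V =
[[1, 1, 0],
 [-1, 1, 1],
 [1, 0, 0]]
  V a = (3, -2, 4)
Solving gives a = (4, -1, 3).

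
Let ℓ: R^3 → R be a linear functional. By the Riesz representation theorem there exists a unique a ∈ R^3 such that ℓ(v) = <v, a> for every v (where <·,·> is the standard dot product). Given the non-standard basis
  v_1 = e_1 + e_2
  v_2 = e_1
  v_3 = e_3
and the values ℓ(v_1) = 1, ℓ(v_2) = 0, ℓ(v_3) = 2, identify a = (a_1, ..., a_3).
a = (0, 1, 2)

Write a = (a_1, ..., a_3) in the standard basis. For each basis vector v_i, ℓ(v_i) = <v_i, a> is a linear equation in the a_j's. Collect the n equations into a matrix system V a = ℓ, where row i of V is v_i (expressed in the standard basis). Since V is invertible (lower-triangular with 1s on the diagonal, up to permutation), solve by back-substitution:
  V =
[[1, 1, 0],
 [1, 0, 0],
 [0, 0, 1]]
  V a = (1, 0, 2)
Solving gives a = (0, 1, 2).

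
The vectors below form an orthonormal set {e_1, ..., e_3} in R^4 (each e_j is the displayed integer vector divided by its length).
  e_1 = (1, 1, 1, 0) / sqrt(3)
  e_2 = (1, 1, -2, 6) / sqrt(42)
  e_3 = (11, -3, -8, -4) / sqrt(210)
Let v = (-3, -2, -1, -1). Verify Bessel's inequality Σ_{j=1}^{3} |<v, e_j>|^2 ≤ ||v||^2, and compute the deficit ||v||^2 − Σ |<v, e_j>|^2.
Σ |<v, e_j>|^2 = 15; ||v||^2 = 15; deficit = 0

Write each e_j = u_j / sqrt(<u_j, u_j>) where u_j is the displayed integer vector. Then <v, e_j> = <v, u_j> / sqrt(<u_j, u_j>), so |<v, e_j>|^2 = <v, u_j>^2 / <u_j, u_j>.
Coefficients: <v, e_1> = -6/sqrt(3), <v, e_2> = -9/sqrt(42), <v, e_3> = -15/sqrt(210).
Square and sum: Σ |<v, e_j>|^2 = 15.
Compute ||v||^2 = v·v = 15.
Deficit = 15 − 15 = 0 ≥ 0, confirming Bessel's inequality. (The deficit equals ||v − Σ <v,e_j> e_j||^2, the squared distance from v to span{e_j}.)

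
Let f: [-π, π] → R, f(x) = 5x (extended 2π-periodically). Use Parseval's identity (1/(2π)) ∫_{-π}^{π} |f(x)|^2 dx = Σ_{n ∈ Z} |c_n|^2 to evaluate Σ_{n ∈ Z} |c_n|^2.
Σ |c_n|^2 = 25π^2/3

Expand and integrate term by term over [-π, π]:
  ∫ (5x)^2 dx = 25·(2π^3/3); ∫ 2·5·(0)·x dx = 0 (odd integrand); ∫ 0^2 dx = 0·2π.
So (1/(2π)) ∫_{-π}^{π} (5x)^2 dx = 25π^2/3 + 0 = 25π^2/3.
Parseval ⇒ Σ |c_n|^2 = 25π^2/3.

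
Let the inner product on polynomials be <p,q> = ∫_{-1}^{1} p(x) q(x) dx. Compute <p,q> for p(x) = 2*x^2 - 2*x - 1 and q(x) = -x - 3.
<p,q> = 10/3

Expand the product: p(x)·q(x) = -2*x^3 - 4*x^2 + 7*x + 3.
∫_{-1}^{1} of each monomial x^k gives [2/(k+1) if k even, 0 if k odd]. Integrating term-by-term (or equivalently evaluating the antiderivative F(x) = -x^4/2 - 4*x^3/3 + 7*x^2/2 + 3*x at the endpoints):
  F(1) − F(−1) = 14/3 − (4/3) = 10/3.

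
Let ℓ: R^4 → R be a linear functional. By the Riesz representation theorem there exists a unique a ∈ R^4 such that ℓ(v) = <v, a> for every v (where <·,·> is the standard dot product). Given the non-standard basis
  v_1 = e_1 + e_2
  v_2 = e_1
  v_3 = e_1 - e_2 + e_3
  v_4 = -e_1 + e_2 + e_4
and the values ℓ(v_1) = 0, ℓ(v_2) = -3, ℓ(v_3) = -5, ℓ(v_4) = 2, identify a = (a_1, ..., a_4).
a = (-3, 3, 1, -4)

Write a = (a_1, ..., a_4) in the standard basis. For each basis vector v_i, ℓ(v_i) = <v_i, a> is a linear equation in the a_j's. Collect the n equations into a matrix system V a = ℓ, where row i of V is v_i (expressed in the standard basis). Since V is invertible (lower-triangular with 1s on the diagonal, up to permutation), solve by back-substitution:
  V =
[[1, 1, 0, 0],
 [1, 0, 0, 0],
 [1, -1, 1, 0],
 [-1, 1, 0, 1]]
  V a = (0, -3, -5, 2)
Solving gives a = (-3, 3, 1, -4).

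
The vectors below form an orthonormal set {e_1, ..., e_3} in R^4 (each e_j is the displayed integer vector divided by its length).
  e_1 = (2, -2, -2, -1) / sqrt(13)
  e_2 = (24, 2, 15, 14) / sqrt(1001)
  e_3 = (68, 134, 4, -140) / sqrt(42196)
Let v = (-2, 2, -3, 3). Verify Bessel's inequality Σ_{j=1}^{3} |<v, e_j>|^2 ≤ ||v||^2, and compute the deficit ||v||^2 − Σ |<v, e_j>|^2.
Σ |<v, e_j>|^2 = 858/137; ||v||^2 = 26; deficit = 2704/137

Write each e_j = u_j / sqrt(<u_j, u_j>) where u_j is the displayed integer vector. Then <v, e_j> = <v, u_j> / sqrt(<u_j, u_j>), so |<v, e_j>|^2 = <v, u_j>^2 / <u_j, u_j>.
Coefficients: <v, e_1> = -5/sqrt(13), <v, e_2> = -47/sqrt(1001), <v, e_3> = -300/sqrt(42196).
Square and sum: Σ |<v, e_j>|^2 = 858/137.
Compute ||v||^2 = v·v = 26.
Deficit = 26 − 858/137 = 2704/137 ≥ 0, confirming Bessel's inequality. (The deficit equals ||v − Σ <v,e_j> e_j||^2, the squared distance from v to span{e_j}.)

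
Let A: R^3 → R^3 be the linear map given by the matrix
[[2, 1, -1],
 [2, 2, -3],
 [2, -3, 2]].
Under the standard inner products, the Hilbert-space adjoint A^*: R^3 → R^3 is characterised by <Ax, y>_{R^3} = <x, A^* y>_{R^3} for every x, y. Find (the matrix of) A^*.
A^* = A^T =
[[2, 2, 2],
 [1, 2, -3],
 [-1, -3, 2]]

For real matrices with standard dot products, the defining identity <Ax, y> = <x, A^* y> gives (Ax)^T y = x^T (A^*) y, i.e. x^T A^T y = x^T (A^*) y. Since this holds for all x, y, we must have A^* = A^T. Therefore
A^* =
[[2, 2, 2],
 [1, 2, -3],
 [-1, -3, 2]].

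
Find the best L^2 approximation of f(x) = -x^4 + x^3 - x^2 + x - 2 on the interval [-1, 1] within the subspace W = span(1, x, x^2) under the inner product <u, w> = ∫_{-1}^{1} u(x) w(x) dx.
g(x) = -13*x^2/7 + 8*x/5 - 67/35

The best approximation g ∈ W is the orthogonal projection of f onto W. Writing g = a_0 + a_1 x + a_2 x^2, the coefficients solve the normal equations G · a = b where
  G_{ij} = <φ_i, φ_j> and b_i = <f, φ_i>, with φ_0 = 1, φ_1 = x, φ_2 = x^2.
G =
  [2, 0, 2/3]
  [0, 2/3, 0]
  [2/3, 0, 2/5],
b = (-76/15, 16/15, -212/105).
Solving gives a_0 = -67/35, a_1 = 8/5, a_2 = -13/7, so
  g(x) = -13*x^2/7 + 8*x/5 - 67/35.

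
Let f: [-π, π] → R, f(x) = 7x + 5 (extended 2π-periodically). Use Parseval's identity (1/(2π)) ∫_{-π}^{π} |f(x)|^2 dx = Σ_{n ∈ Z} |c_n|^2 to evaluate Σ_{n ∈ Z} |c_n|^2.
Σ |c_n|^2 = 49π^2/3 + 25

Expand and integrate term by term over [-π, π]:
  ∫ (7x)^2 dx = 49·(2π^3/3); ∫ 2·7·(5)·x dx = 0 (odd integrand); ∫ 5^2 dx = 25·2π.
So (1/(2π)) ∫_{-π}^{π} (7x + 5)^2 dx = 49π^2/3 + 25 = 49π^2/3 + 25.
Parseval ⇒ Σ |c_n|^2 = 49π^2/3 + 25.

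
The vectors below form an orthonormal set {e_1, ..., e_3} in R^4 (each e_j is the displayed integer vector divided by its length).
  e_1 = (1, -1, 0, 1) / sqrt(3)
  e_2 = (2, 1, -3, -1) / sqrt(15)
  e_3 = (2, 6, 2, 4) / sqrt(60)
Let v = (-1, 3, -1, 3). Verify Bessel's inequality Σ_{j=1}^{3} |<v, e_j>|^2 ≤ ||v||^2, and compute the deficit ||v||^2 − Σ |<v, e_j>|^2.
Σ |<v, e_j>|^2 = 35/3; ||v||^2 = 20; deficit = 25/3

Write each e_j = u_j / sqrt(<u_j, u_j>) where u_j is the displayed integer vector. Then <v, e_j> = <v, u_j> / sqrt(<u_j, u_j>), so |<v, e_j>|^2 = <v, u_j>^2 / <u_j, u_j>.
Coefficients: <v, e_1> = -1/sqrt(3), <v, e_2> = 1/sqrt(15), <v, e_3> = 26/sqrt(60).
Square and sum: Σ |<v, e_j>|^2 = 35/3.
Compute ||v||^2 = v·v = 20.
Deficit = 20 − 35/3 = 25/3 ≥ 0, confirming Bessel's inequality. (The deficit equals ||v − Σ <v,e_j> e_j||^2, the squared distance from v to span{e_j}.)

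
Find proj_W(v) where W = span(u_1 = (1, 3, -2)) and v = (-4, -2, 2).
proj_W(v) = (-1, -3, 2)

Set up U = [u_1 | ... | u_1] ∈ R^(3×1). The projector onto W = col(U) is P = U (U^T U)^(-1) U^T.
Compute U^T U =
  [14],
and U^T v = (-14).
Solve U^T U · c = U^T v for the coefficients: c = (-1). The projection is proj_W(v) = U c.
Check: (v - proj_W(v)) · u_1 = 0  (should be 0).
Result: proj_W(v) = (-1, -3, 2).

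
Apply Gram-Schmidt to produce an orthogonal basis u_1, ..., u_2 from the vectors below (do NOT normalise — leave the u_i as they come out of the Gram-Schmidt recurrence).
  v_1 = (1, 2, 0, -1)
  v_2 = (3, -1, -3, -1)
Orthogonal basis:
  u_1 = (1, 2, 0, -1)
  u_2 = (8/3, -5/3, -3, -2/3)

Apply the Gram-Schmidt recurrence
  u_1 = v_1
  u_i = v_i − Σ_{j<i} ((v_i · u_j) / (u_j · u_j)) · u_j.

Step by step this gives:
  u_1 = (1, 2, 0, -1)
  u_2 = (8/3, -5/3, -3, -2/3)

Orthogonality check:
  u_2 · u_1 = 0 (should be 0)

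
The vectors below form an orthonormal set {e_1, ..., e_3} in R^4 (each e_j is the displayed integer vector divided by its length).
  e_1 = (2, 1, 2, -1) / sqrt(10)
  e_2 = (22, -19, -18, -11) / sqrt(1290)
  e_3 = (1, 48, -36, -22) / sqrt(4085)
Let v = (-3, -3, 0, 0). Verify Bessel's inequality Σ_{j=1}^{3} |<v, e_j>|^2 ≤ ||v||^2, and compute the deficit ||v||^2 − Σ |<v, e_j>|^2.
Σ |<v, e_j>|^2 = 1278/95; ||v||^2 = 18; deficit = 432/95

Write each e_j = u_j / sqrt(<u_j, u_j>) where u_j is the displayed integer vector. Then <v, e_j> = <v, u_j> / sqrt(<u_j, u_j>), so |<v, e_j>|^2 = <v, u_j>^2 / <u_j, u_j>.
Coefficients: <v, e_1> = -9/sqrt(10), <v, e_2> = -9/sqrt(1290), <v, e_3> = -147/sqrt(4085).
Square and sum: Σ |<v, e_j>|^2 = 1278/95.
Compute ||v||^2 = v·v = 18.
Deficit = 18 − 1278/95 = 432/95 ≥ 0, confirming Bessel's inequality. (The deficit equals ||v − Σ <v,e_j> e_j||^2, the squared distance from v to span{e_j}.)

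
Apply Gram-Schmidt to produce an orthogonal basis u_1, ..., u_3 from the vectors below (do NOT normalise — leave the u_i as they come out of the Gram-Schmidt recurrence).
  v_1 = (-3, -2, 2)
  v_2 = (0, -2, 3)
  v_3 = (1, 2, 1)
Orthogonal basis:
  u_1 = (-3, -2, 2)
  u_2 = (30/17, -14/17, 31/17)
  u_3 = (-4/11, 18/11, 12/11)

Apply the Gram-Schmidt recurrence
  u_1 = v_1
  u_i = v_i − Σ_{j<i} ((v_i · u_j) / (u_j · u_j)) · u_j.

Step by step this gives:
  u_1 = (-3, -2, 2)
  u_2 = (30/17, -14/17, 31/17)
  u_3 = (-4/11, 18/11, 12/11)

Orthogonality check:
  u_2 · u_1 = 0 (should be 0)
  u_3 · u_1 = 0 (should be 0)
  u_3 · u_2 = 0 (should be 0)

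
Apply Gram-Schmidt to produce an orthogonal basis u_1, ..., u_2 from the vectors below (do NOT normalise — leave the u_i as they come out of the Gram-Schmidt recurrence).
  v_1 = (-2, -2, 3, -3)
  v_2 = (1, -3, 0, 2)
Orthogonal basis:
  u_1 = (-2, -2, 3, -3)
  u_2 = (11/13, -41/13, 3/13, 23/13)

Apply the Gram-Schmidt recurrence
  u_1 = v_1
  u_i = v_i − Σ_{j<i} ((v_i · u_j) / (u_j · u_j)) · u_j.

Step by step this gives:
  u_1 = (-2, -2, 3, -3)
  u_2 = (11/13, -41/13, 3/13, 23/13)

Orthogonality check:
  u_2 · u_1 = 0 (should be 0)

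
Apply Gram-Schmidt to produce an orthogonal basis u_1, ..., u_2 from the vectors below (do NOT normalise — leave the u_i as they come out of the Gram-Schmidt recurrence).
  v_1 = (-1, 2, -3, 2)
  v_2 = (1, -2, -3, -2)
Orthogonal basis:
  u_1 = (-1, 2, -3, 2)
  u_2 = (1, -2, -3, -2)

Apply the Gram-Schmidt recurrence
  u_1 = v_1
  u_i = v_i − Σ_{j<i} ((v_i · u_j) / (u_j · u_j)) · u_j.

Step by step this gives:
  u_1 = (-1, 2, -3, 2)
  u_2 = (1, -2, -3, -2)

Orthogonality check:
  u_2 · u_1 = 0 (should be 0)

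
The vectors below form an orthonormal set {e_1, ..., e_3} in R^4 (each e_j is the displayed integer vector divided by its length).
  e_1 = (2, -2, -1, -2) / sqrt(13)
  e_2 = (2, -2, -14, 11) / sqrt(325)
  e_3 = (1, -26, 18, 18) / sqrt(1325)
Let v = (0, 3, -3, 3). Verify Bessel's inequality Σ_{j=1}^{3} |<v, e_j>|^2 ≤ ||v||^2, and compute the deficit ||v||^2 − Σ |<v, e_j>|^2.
Σ |<v, e_j>|^2 = 1350/53; ||v||^2 = 27; deficit = 81/53

Write each e_j = u_j / sqrt(<u_j, u_j>) where u_j is the displayed integer vector. Then <v, e_j> = <v, u_j> / sqrt(<u_j, u_j>), so |<v, e_j>|^2 = <v, u_j>^2 / <u_j, u_j>.
Coefficients: <v, e_1> = -9/sqrt(13), <v, e_2> = 69/sqrt(325), <v, e_3> = -78/sqrt(1325).
Square and sum: Σ |<v, e_j>|^2 = 1350/53.
Compute ||v||^2 = v·v = 27.
Deficit = 27 − 1350/53 = 81/53 ≥ 0, confirming Bessel's inequality. (The deficit equals ||v − Σ <v,e_j> e_j||^2, the squared distance from v to span{e_j}.)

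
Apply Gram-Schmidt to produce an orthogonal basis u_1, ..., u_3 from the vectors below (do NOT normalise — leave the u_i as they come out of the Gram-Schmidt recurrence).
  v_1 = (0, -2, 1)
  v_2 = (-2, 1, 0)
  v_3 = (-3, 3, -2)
Orthogonal basis:
  u_1 = (0, -2, 1)
  u_2 = (-2, 1/5, 2/5)
  u_3 = (-5/21, -10/21, -20/21)

Apply the Gram-Schmidt recurrence
  u_1 = v_1
  u_i = v_i − Σ_{j<i} ((v_i · u_j) / (u_j · u_j)) · u_j.

Step by step this gives:
  u_1 = (0, -2, 1)
  u_2 = (-2, 1/5, 2/5)
  u_3 = (-5/21, -10/21, -20/21)

Orthogonality check:
  u_2 · u_1 = 0 (should be 0)
  u_3 · u_1 = 0 (should be 0)
  u_3 · u_2 = 0 (should be 0)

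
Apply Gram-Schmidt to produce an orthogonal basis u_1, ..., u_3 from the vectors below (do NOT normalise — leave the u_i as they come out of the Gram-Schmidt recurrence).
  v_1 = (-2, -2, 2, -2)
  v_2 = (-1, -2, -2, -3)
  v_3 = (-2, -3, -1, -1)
Orthogonal basis:
  u_1 = (-2, -2, 2, -2)
  u_2 = (0, -1, -3, -2)
  u_3 = (-3/4, -33/28, -15/28, 39/28)

Apply the Gram-Schmidt recurrence
  u_1 = v_1
  u_i = v_i − Σ_{j<i} ((v_i · u_j) / (u_j · u_j)) · u_j.

Step by step this gives:
  u_1 = (-2, -2, 2, -2)
  u_2 = (0, -1, -3, -2)
  u_3 = (-3/4, -33/28, -15/28, 39/28)

Orthogonality check:
  u_2 · u_1 = 0 (should be 0)
  u_3 · u_1 = 0 (should be 0)
  u_3 · u_2 = 0 (should be 0)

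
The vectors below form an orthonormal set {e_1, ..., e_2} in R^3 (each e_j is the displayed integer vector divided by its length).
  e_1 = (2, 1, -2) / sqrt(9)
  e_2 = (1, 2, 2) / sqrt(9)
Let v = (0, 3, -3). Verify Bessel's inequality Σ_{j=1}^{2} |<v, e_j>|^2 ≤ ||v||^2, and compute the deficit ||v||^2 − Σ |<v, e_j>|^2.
Σ |<v, e_j>|^2 = 9; ||v||^2 = 18; deficit = 9

Write each e_j = u_j / sqrt(<u_j, u_j>) where u_j is the displayed integer vector. Then <v, e_j> = <v, u_j> / sqrt(<u_j, u_j>), so |<v, e_j>|^2 = <v, u_j>^2 / <u_j, u_j>.
Coefficients: <v, e_1> = 9/sqrt(9), <v, e_2> = 0/sqrt(9).
Square and sum: Σ |<v, e_j>|^2 = 9.
Compute ||v||^2 = v·v = 18.
Deficit = 18 − 9 = 9 ≥ 0, confirming Bessel's inequality. (The deficit equals ||v − Σ <v,e_j> e_j||^2, the squared distance from v to span{e_j}.)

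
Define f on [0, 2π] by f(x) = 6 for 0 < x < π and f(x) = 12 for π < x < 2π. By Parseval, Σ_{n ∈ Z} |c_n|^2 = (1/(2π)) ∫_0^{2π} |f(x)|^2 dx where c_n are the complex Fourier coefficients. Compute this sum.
Σ |c_n|^2 = 90

Parseval equates the L^2 energy of f (normalised by 1/(2π)) with the ℓ^2 sum of its Fourier coefficients: (1/(2π)) ∫_0^{2π} |f|^2 = Σ |c_n|^2.
Compute the left side: (1/(2π)) [∫_0^π 6^2 dx + ∫_π^{2π} 12^2 dx] = (1/(2π)) · (36π + 144π) = (36 + 144)/2 = 90.
So Σ_{n ∈ Z} |c_n|^2 = 90.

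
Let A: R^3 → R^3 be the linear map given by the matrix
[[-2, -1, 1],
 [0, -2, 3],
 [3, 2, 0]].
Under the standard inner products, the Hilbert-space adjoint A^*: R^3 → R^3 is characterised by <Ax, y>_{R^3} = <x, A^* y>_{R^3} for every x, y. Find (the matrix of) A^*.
A^* = A^T =
[[-2, 0, 3],
 [-1, -2, 2],
 [1, 3, 0]]

For real matrices with standard dot products, the defining identity <Ax, y> = <x, A^* y> gives (Ax)^T y = x^T (A^*) y, i.e. x^T A^T y = x^T (A^*) y. Since this holds for all x, y, we must have A^* = A^T. Therefore
A^* =
[[-2, 0, 3],
 [-1, -2, 2],
 [1, 3, 0]].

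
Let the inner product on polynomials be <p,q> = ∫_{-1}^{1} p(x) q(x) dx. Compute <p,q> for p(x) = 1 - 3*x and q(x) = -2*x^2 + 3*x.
<p,q> = -22/3

Expand the product: p(x)·q(x) = 6*x^3 - 11*x^2 + 3*x.
∫_{-1}^{1} of each monomial x^k gives [2/(k+1) if k even, 0 if k odd]. Integrating term-by-term (or equivalently evaluating the antiderivative F(x) = 3*x^4/2 - 11*x^3/3 + 3*x^2/2 at the endpoints):
  F(1) − F(−1) = -2/3 − (20/3) = -22/3.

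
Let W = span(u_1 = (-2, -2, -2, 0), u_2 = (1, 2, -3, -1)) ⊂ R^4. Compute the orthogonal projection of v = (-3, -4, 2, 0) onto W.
proj_W(v) = (-14/5, -59/15, 26/15, 17/15)

Set up U = [u_1 | ... | u_2] ∈ R^(4×2). The projector onto W = col(U) is P = U (U^T U)^(-1) U^T.
Compute U^T U =
  [12, 0]
  [0, 15],
and U^T v = (10, -17).
Solve U^T U · c = U^T v for the coefficients: c = (5/6, -17/15). The projection is proj_W(v) = U c.
Check: (v - proj_W(v)) · u_1 = 0  (should be 0).
Check: (v - proj_W(v)) · u_2 = 0  (should be 0).
Result: proj_W(v) = (-14/5, -59/15, 26/15, 17/15).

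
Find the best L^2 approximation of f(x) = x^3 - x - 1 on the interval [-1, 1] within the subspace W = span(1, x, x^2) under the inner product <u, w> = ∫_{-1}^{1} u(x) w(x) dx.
g(x) = -2*x/5 - 1

The best approximation g ∈ W is the orthogonal projection of f onto W. Writing g = a_0 + a_1 x + a_2 x^2, the coefficients solve the normal equations G · a = b where
  G_{ij} = <φ_i, φ_j> and b_i = <f, φ_i>, with φ_0 = 1, φ_1 = x, φ_2 = x^2.
G =
  [2, 0, 2/3]
  [0, 2/3, 0]
  [2/3, 0, 2/5],
b = (-2, -4/15, -2/3).
Solving gives a_0 = -1, a_1 = -2/5, a_2 = 0, so
  g(x) = -2*x/5 - 1.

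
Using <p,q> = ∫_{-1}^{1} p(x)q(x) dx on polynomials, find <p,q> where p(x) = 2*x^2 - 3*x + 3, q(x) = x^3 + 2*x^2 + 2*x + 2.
<p,q> = 226/15

Expand the product: p(x)·q(x) = 2*x^5 + x^4 + x^3 + 4*x^2 + 6.
∫_{-1}^{1} of each monomial x^k gives [2/(k+1) if k even, 0 if k odd]. Integrating term-by-term (or equivalently evaluating the antiderivative F(x) = x^6/3 + x^5/5 + x^4/4 + 4*x^3/3 + 6*x at the endpoints):
  F(1) − F(−1) = 487/60 − (-139/20) = 226/15.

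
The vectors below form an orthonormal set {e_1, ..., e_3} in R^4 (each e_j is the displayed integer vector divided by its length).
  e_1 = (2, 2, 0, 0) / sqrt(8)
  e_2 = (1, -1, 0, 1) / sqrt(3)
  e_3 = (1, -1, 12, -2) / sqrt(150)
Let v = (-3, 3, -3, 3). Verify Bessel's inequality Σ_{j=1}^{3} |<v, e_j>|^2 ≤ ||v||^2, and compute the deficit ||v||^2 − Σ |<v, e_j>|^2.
Σ |<v, e_j>|^2 = 459/25; ||v||^2 = 36; deficit = 441/25

Write each e_j = u_j / sqrt(<u_j, u_j>) where u_j is the displayed integer vector. Then <v, e_j> = <v, u_j> / sqrt(<u_j, u_j>), so |<v, e_j>|^2 = <v, u_j>^2 / <u_j, u_j>.
Coefficients: <v, e_1> = 0/sqrt(8), <v, e_2> = -3/sqrt(3), <v, e_3> = -48/sqrt(150).
Square and sum: Σ |<v, e_j>|^2 = 459/25.
Compute ||v||^2 = v·v = 36.
Deficit = 36 − 459/25 = 441/25 ≥ 0, confirming Bessel's inequality. (The deficit equals ||v − Σ <v,e_j> e_j||^2, the squared distance from v to span{e_j}.)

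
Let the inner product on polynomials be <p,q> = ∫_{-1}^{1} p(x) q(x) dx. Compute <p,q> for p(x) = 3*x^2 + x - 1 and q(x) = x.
<p,q> = 2/3

Expand the product: p(x)·q(x) = 3*x^3 + x^2 - x.
∫_{-1}^{1} of each monomial x^k gives [2/(k+1) if k even, 0 if k odd]. Integrating term-by-term (or equivalently evaluating the antiderivative F(x) = 3*x^4/4 + x^3/3 - x^2/2 at the endpoints):
  F(1) − F(−1) = 7/12 − (-1/12) = 2/3.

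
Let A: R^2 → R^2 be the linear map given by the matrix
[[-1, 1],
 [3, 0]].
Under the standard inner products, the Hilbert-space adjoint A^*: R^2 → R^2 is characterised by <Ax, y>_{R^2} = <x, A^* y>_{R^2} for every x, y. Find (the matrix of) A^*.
A^* = A^T =
[[-1, 3],
 [1, 0]]

For real matrices with standard dot products, the defining identity <Ax, y> = <x, A^* y> gives (Ax)^T y = x^T (A^*) y, i.e. x^T A^T y = x^T (A^*) y. Since this holds for all x, y, we must have A^* = A^T. Therefore
A^* =
[[-1, 3],
 [1, 0]].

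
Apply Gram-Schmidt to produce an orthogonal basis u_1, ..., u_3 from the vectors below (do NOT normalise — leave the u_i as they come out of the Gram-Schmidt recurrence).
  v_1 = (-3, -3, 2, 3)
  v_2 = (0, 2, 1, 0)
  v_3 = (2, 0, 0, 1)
Orthogonal basis:
  u_1 = (-3, -3, 2, 3)
  u_2 = (-12/31, 50/31, 39/31, 12/31)
  u_3 = (233/139, -21/139, 42/139, 184/139)

Apply the Gram-Schmidt recurrence
  u_1 = v_1
  u_i = v_i − Σ_{j<i} ((v_i · u_j) / (u_j · u_j)) · u_j.

Step by step this gives:
  u_1 = (-3, -3, 2, 3)
  u_2 = (-12/31, 50/31, 39/31, 12/31)
  u_3 = (233/139, -21/139, 42/139, 184/139)

Orthogonality check:
  u_2 · u_1 = 0 (should be 0)
  u_3 · u_1 = 0 (should be 0)
  u_3 · u_2 = 0 (should be 0)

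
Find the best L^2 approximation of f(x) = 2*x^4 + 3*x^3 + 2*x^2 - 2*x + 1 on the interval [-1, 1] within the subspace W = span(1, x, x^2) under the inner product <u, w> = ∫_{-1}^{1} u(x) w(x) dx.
g(x) = 26*x^2/7 - x/5 + 29/35

The best approximation g ∈ W is the orthogonal projection of f onto W. Writing g = a_0 + a_1 x + a_2 x^2, the coefficients solve the normal equations G · a = b where
  G_{ij} = <φ_i, φ_j> and b_i = <f, φ_i>, with φ_0 = 1, φ_1 = x, φ_2 = x^2.
G =
  [2, 0, 2/3]
  [0, 2/3, 0]
  [2/3, 0, 2/5],
b = (62/15, -2/15, 214/105).
Solving gives a_0 = 29/35, a_1 = -1/5, a_2 = 26/7, so
  g(x) = 26*x^2/7 - x/5 + 29/35.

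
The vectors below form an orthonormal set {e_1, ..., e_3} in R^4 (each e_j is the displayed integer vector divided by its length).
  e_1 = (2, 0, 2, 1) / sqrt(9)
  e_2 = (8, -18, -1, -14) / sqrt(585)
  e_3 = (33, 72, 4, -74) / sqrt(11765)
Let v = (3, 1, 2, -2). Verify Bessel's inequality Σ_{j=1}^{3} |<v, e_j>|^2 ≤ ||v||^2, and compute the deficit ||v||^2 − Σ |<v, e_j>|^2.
Σ |<v, e_j>|^2 = 3249/181; ||v||^2 = 18; deficit = 9/181

Write each e_j = u_j / sqrt(<u_j, u_j>) where u_j is the displayed integer vector. Then <v, e_j> = <v, u_j> / sqrt(<u_j, u_j>), so |<v, e_j>|^2 = <v, u_j>^2 / <u_j, u_j>.
Coefficients: <v, e_1> = 8/sqrt(9), <v, e_2> = 32/sqrt(585), <v, e_3> = 327/sqrt(11765).
Square and sum: Σ |<v, e_j>|^2 = 3249/181.
Compute ||v||^2 = v·v = 18.
Deficit = 18 − 3249/181 = 9/181 ≥ 0, confirming Bessel's inequality. (The deficit equals ||v − Σ <v,e_j> e_j||^2, the squared distance from v to span{e_j}.)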